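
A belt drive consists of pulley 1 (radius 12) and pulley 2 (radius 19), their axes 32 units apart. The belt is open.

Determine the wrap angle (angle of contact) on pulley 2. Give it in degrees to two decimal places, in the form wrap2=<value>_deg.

wrap2=205.27_deg

open belt: β = asin((r2−r1)/C) = asin(7/32) = 12.6356°
wrap1 = π − 2β = 154.7287°
wrap2 = π + 2β = 205.2713°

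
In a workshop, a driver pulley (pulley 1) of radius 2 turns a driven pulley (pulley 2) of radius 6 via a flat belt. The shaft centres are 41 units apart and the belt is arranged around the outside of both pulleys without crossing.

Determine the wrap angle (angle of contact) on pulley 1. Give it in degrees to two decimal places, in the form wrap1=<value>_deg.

open belt: β = asin((r2−r1)/C) = asin(4/41) = 5.5987°
wrap1 = π − 2β = 168.8025°
wrap2 = π + 2β = 191.1975°

wrap1=168.80_deg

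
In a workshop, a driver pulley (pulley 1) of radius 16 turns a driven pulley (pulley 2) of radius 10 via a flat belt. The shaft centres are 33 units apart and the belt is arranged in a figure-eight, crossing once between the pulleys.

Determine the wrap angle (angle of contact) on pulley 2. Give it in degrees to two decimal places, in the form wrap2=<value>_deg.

wrap2=283.98_deg

crossed belt: β = asin((r1+r2)/C) = asin(26/33) = 51.9877°
wrap1 = wrap2 = π + 2β = 283.9754°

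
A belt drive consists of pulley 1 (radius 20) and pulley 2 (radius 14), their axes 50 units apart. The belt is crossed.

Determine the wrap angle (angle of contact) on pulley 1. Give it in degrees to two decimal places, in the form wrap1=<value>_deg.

crossed belt: β = asin((r1+r2)/C) = asin(34/50) = 42.8436°
wrap1 = wrap2 = π + 2β = 265.6873°

wrap1=265.69_deg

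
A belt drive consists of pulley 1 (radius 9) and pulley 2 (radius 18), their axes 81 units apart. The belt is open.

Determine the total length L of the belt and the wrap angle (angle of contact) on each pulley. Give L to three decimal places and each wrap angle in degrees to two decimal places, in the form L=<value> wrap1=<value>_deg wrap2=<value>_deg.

L=247.824 wrap1=167.24_deg wrap2=192.76_deg

open belt: β = asin((r2−r1)/C) = asin(9/81) = 6.3794°
wrap1 = π − 2β = 167.2413°
wrap2 = π + 2β = 192.7587°
tangent length = C·cosβ = 80.4984
L = r1·wrap1 + r2·wrap2 + 2·C·cosβ = 9·2.9189 + 18·3.3643 + 2·80.4984 = 247.8240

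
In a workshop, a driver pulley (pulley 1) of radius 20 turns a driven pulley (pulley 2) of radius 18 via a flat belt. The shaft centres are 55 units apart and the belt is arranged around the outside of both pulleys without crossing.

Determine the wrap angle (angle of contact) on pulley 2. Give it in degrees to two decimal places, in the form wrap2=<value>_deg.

open belt: β = asin((r2−r1)/C) = asin(-2/55) = -2.0839°
wrap1 = π − 2β = 184.1679°
wrap2 = π + 2β = 175.8321°

wrap2=175.83_deg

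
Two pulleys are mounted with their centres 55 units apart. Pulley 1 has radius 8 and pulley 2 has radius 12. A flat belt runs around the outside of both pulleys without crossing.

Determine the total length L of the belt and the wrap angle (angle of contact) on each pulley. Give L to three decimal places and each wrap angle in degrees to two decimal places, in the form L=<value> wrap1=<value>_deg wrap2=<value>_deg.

L=173.123 wrap1=171.66_deg wrap2=188.34_deg

open belt: β = asin((r2−r1)/C) = asin(4/55) = 4.1706°
wrap1 = π − 2β = 171.6587°
wrap2 = π + 2β = 188.3413°
tangent length = C·cosβ = 54.8544
L = r1·wrap1 + r2·wrap2 + 2·C·cosβ = 8·2.9960 + 12·3.2872 + 2·54.8544 = 173.1229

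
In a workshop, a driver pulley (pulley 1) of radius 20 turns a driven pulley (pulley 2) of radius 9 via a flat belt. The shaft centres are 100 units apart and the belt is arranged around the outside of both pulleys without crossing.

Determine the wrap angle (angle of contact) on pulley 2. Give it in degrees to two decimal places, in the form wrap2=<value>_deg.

open belt: β = asin((r2−r1)/C) = asin(-11/100) = -6.3153°
wrap1 = π − 2β = 192.6306°
wrap2 = π + 2β = 167.3694°

wrap2=167.37_deg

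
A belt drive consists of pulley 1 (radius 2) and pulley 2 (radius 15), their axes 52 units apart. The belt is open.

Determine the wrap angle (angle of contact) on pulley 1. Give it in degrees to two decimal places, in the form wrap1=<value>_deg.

wrap1=151.04_deg

open belt: β = asin((r2−r1)/C) = asin(13/52) = 14.4775°
wrap1 = π − 2β = 151.0450°
wrap2 = π + 2β = 208.9550°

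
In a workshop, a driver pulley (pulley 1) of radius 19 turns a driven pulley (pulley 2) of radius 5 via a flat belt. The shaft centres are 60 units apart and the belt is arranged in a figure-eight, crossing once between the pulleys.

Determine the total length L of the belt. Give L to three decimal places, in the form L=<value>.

crossed belt: β = asin((r1+r2)/C) = asin(24/60) = 23.5782°
wrap1 = wrap2 = π + 2β = 227.1564°
tangent length = C·cosβ = 54.9909
L = (r1+r2)·wrap + 2·C·cosβ = 24·3.9646 + 2·54.9909 = 205.1328

L=205.133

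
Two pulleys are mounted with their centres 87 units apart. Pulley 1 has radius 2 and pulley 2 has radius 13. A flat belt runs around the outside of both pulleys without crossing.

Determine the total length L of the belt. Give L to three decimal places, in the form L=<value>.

L=222.517

open belt: β = asin((r2−r1)/C) = asin(11/87) = 7.2637°
wrap1 = π − 2β = 165.4725°
wrap2 = π + 2β = 194.5275°
tangent length = C·cosβ = 86.3018
L = r1·wrap1 + r2·wrap2 + 2·C·cosβ = 2·2.8880 + 13·3.3951 + 2·86.3018 = 222.5166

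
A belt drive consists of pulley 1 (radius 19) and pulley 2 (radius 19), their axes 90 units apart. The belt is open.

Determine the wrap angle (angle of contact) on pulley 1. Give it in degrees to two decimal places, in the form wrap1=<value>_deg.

wrap1=180.00_deg

open belt: β = asin((r2−r1)/C) = asin(0/90) = 0.0000°
wrap1 = π − 2β = 180.0000°
wrap2 = π + 2β = 180.0000°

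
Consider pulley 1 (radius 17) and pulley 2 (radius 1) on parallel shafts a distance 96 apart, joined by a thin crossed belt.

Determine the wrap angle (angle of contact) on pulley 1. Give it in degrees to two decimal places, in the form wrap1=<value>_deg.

wrap1=201.61_deg

crossed belt: β = asin((r1+r2)/C) = asin(18/96) = 10.8069°
wrap1 = wrap2 = π + 2β = 201.6138°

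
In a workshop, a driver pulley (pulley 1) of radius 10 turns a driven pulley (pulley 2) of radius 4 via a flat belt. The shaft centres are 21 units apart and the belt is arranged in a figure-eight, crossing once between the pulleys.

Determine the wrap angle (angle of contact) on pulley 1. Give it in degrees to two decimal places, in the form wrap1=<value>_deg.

wrap1=263.62_deg

crossed belt: β = asin((r1+r2)/C) = asin(14/21) = 41.8103°
wrap1 = wrap2 = π + 2β = 263.6206°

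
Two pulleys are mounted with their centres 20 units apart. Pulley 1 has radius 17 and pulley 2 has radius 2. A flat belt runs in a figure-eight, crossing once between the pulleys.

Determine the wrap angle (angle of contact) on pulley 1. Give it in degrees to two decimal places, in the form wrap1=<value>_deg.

wrap1=323.61_deg

crossed belt: β = asin((r1+r2)/C) = asin(19/20) = 71.8051°
wrap1 = wrap2 = π + 2β = 323.6103°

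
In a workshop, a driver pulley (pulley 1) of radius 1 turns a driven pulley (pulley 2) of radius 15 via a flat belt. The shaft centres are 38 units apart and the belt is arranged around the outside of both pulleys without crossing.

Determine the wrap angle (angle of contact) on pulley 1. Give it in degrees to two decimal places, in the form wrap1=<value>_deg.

wrap1=136.76_deg

open belt: β = asin((r2−r1)/C) = asin(14/38) = 21.6183°
wrap1 = π − 2β = 136.7635°
wrap2 = π + 2β = 223.2365°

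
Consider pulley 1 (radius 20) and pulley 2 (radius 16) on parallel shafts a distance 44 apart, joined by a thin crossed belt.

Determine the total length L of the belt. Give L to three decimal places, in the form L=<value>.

L=232.687

crossed belt: β = asin((r1+r2)/C) = asin(36/44) = 54.9032°
wrap1 = wrap2 = π + 2β = 289.8064°
tangent length = C·cosβ = 25.2982
L = (r1+r2)·wrap + 2·C·cosβ = 36·5.0581 + 2·25.2982 = 232.6872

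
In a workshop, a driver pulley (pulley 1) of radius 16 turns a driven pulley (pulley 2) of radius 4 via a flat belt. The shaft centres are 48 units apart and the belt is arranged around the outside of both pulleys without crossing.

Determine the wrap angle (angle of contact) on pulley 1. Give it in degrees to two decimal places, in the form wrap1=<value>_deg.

open belt: β = asin((r2−r1)/C) = asin(-12/48) = -14.4775°
wrap1 = π − 2β = 208.9550°
wrap2 = π + 2β = 151.0450°

wrap1=208.96_deg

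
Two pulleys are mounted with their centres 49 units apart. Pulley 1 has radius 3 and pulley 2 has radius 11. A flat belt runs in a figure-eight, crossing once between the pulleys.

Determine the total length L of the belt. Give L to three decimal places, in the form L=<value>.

crossed belt: β = asin((r1+r2)/C) = asin(14/49) = 16.6015°
wrap1 = wrap2 = π + 2β = 213.2031°
tangent length = C·cosβ = 46.9574
L = (r1+r2)·wrap + 2·C·cosβ = 14·3.7211 + 2·46.9574 = 146.0102

L=146.010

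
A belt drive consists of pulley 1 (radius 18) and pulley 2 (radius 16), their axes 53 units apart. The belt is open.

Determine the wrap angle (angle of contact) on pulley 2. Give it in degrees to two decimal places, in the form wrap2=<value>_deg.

open belt: β = asin((r2−r1)/C) = asin(-2/53) = -2.1626°
wrap1 = π − 2β = 184.3252°
wrap2 = π + 2β = 175.6748°

wrap2=175.67_deg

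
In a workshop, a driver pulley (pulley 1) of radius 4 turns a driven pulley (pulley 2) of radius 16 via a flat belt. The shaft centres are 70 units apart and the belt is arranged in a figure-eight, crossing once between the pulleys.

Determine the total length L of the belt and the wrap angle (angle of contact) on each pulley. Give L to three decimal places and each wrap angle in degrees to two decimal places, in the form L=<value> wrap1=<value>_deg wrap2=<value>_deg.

crossed belt: β = asin((r1+r2)/C) = asin(20/70) = 16.6015°
wrap1 = wrap2 = π + 2β = 213.2031°
tangent length = C·cosβ = 67.0820
L = (r1+r2)·wrap + 2·C·cosβ = 20·3.7211 + 2·67.0820 = 208.5860

L=208.586 wrap1=213.20_deg wrap2=213.20_deg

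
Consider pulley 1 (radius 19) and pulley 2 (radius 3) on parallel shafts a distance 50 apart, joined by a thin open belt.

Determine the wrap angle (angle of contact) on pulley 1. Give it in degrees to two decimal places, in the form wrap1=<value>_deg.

wrap1=217.33_deg

open belt: β = asin((r2−r1)/C) = asin(-16/50) = -18.6629°
wrap1 = π − 2β = 217.3258°
wrap2 = π + 2β = 142.6742°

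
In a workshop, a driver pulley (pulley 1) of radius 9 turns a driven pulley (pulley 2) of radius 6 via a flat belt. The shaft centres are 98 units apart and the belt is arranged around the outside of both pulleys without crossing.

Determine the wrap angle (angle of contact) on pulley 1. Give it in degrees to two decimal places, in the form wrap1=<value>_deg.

wrap1=183.51_deg

open belt: β = asin((r2−r1)/C) = asin(-3/98) = -1.7542°
wrap1 = π − 2β = 183.5085°
wrap2 = π + 2β = 176.4915°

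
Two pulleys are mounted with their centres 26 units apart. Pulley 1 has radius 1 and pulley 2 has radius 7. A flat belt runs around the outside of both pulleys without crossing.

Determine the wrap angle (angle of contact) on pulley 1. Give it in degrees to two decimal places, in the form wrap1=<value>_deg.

wrap1=153.32_deg

open belt: β = asin((r2−r1)/C) = asin(6/26) = 13.3424°
wrap1 = π − 2β = 153.3153°
wrap2 = π + 2β = 206.6847°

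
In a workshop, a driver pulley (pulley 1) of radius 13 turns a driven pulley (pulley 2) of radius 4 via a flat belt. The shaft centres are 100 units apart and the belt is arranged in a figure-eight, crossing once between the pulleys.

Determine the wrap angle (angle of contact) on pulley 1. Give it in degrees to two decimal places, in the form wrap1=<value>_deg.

crossed belt: β = asin((r1+r2)/C) = asin(17/100) = 9.7878°
wrap1 = wrap2 = π + 2β = 199.5756°

wrap1=199.58_deg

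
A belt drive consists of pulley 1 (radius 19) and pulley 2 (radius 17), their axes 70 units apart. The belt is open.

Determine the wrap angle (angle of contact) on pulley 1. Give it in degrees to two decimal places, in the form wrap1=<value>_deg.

open belt: β = asin((r2−r1)/C) = asin(-2/70) = -1.6372°
wrap1 = π − 2β = 183.2745°
wrap2 = π + 2β = 176.7255°

wrap1=183.27_deg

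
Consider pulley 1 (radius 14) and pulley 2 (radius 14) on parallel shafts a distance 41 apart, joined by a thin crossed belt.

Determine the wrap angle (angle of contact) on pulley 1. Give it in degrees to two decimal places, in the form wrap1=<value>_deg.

wrap1=266.15_deg

crossed belt: β = asin((r1+r2)/C) = asin(28/41) = 43.0728°
wrap1 = wrap2 = π + 2β = 266.1456°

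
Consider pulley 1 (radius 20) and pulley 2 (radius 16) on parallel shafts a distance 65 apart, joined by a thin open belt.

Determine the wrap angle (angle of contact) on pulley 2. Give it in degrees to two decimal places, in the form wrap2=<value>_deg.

wrap2=172.94_deg

open belt: β = asin((r2−r1)/C) = asin(-4/65) = -3.5281°
wrap1 = π − 2β = 187.0562°
wrap2 = π + 2β = 172.9438°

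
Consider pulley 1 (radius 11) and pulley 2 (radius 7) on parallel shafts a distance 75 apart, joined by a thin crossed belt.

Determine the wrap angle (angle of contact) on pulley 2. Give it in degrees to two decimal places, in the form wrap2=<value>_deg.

crossed belt: β = asin((r1+r2)/C) = asin(18/75) = 13.8865°
wrap1 = wrap2 = π + 2β = 207.7731°

wrap2=207.77_deg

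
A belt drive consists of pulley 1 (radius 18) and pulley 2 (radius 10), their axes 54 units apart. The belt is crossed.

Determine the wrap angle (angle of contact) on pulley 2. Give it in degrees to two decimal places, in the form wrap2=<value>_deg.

wrap2=242.47_deg

crossed belt: β = asin((r1+r2)/C) = asin(28/54) = 31.2329°
wrap1 = wrap2 = π + 2β = 242.4659°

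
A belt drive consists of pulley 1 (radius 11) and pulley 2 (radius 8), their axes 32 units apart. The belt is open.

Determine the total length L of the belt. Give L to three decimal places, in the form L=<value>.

open belt: β = asin((r2−r1)/C) = asin(-3/32) = -5.3794°
wrap1 = π − 2β = 190.7588°
wrap2 = π + 2β = 169.2412°
tangent length = C·cosβ = 31.8591
L = r1·wrap1 + r2·wrap2 + 2·C·cosβ = 11·3.3294 + 8·2.9538 + 2·31.8591 = 123.9717

L=123.972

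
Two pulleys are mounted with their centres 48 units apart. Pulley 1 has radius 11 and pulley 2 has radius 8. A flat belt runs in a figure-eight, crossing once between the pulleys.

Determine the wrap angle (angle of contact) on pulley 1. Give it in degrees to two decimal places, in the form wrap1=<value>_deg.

crossed belt: β = asin((r1+r2)/C) = asin(19/48) = 23.3180°
wrap1 = wrap2 = π + 2β = 226.6359°

wrap1=226.64_deg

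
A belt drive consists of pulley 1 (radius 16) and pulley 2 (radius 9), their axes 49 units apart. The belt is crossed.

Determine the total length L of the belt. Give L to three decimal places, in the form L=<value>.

crossed belt: β = asin((r1+r2)/C) = asin(25/49) = 30.6774°
wrap1 = wrap2 = π + 2β = 241.3548°
tangent length = C·cosβ = 42.1426
L = (r1+r2)·wrap + 2·C·cosβ = 25·4.2124 + 2·42.1426 = 189.5961

L=189.596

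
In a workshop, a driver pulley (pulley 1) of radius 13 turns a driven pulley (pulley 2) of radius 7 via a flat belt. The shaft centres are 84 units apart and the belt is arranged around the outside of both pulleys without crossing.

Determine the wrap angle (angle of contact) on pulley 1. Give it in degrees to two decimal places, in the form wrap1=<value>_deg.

open belt: β = asin((r2−r1)/C) = asin(-6/84) = -4.0960°
wrap1 = π − 2β = 188.1921°
wrap2 = π + 2β = 171.8079°

wrap1=188.19_deg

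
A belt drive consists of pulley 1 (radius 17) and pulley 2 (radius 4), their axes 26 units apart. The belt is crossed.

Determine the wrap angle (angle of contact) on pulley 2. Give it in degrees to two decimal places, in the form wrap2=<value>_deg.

wrap2=287.74_deg

crossed belt: β = asin((r1+r2)/C) = asin(21/26) = 53.8711°
wrap1 = wrap2 = π + 2β = 287.7421°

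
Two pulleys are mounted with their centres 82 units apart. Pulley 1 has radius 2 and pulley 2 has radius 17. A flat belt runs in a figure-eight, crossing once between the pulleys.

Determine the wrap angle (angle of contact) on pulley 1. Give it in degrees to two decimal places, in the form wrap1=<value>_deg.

crossed belt: β = asin((r1+r2)/C) = asin(19/82) = 13.3976°
wrap1 = wrap2 = π + 2β = 206.7952°

wrap1=206.80_deg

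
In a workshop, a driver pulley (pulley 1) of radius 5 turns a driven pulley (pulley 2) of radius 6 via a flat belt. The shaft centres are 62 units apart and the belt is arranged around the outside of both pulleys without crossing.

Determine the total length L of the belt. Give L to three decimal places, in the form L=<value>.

L=158.574

open belt: β = asin((r2−r1)/C) = asin(1/62) = 0.9242°
wrap1 = π − 2β = 178.1517°
wrap2 = π + 2β = 181.8483°
tangent length = C·cosβ = 61.9919
L = r1·wrap1 + r2·wrap2 + 2·C·cosβ = 5·3.1093 + 6·3.1739 + 2·61.9919 = 158.5736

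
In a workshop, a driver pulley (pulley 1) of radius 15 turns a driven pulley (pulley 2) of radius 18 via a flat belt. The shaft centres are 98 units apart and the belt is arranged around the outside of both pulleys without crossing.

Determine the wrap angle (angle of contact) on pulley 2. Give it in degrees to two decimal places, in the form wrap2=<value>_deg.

wrap2=183.51_deg

open belt: β = asin((r2−r1)/C) = asin(3/98) = 1.7542°
wrap1 = π − 2β = 176.4915°
wrap2 = π + 2β = 183.5085°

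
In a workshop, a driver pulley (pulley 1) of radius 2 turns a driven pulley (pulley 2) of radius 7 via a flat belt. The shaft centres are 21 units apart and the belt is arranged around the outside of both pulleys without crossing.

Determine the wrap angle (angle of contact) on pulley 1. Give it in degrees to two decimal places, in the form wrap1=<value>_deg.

wrap1=152.45_deg

open belt: β = asin((r2−r1)/C) = asin(5/21) = 13.7741°
wrap1 = π − 2β = 152.4517°
wrap2 = π + 2β = 207.5483°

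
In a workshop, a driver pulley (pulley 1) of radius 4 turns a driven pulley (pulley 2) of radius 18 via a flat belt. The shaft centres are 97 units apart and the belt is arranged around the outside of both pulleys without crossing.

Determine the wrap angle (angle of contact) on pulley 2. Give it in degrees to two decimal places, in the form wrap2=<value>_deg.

open belt: β = asin((r2−r1)/C) = asin(14/97) = 8.2985°
wrap1 = π − 2β = 163.4030°
wrap2 = π + 2β = 196.5970°

wrap2=196.60_deg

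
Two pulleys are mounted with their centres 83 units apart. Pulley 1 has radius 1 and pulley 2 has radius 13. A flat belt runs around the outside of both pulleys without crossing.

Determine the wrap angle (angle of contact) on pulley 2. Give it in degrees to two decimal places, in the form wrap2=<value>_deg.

wrap2=196.63_deg

open belt: β = asin((r2−r1)/C) = asin(12/83) = 8.3129°
wrap1 = π − 2β = 163.3743°
wrap2 = π + 2β = 196.6257°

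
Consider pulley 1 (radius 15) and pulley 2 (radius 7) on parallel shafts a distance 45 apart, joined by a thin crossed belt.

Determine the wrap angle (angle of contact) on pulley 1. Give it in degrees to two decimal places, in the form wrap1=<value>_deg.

crossed belt: β = asin((r1+r2)/C) = asin(22/45) = 29.2676°
wrap1 = wrap2 = π + 2β = 238.5352°

wrap1=238.54_deg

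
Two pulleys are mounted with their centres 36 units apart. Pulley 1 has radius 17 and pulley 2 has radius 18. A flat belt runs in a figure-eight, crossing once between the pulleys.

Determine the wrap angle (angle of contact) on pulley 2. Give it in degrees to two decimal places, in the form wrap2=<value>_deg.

wrap2=332.93_deg

crossed belt: β = asin((r1+r2)/C) = asin(35/36) = 76.4638°
wrap1 = wrap2 = π + 2β = 332.9276°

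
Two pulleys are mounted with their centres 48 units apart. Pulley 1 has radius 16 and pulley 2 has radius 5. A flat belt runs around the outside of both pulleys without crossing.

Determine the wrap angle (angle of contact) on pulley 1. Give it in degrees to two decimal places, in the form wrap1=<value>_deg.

open belt: β = asin((r2−r1)/C) = asin(-11/48) = -13.2480°
wrap1 = π − 2β = 206.4960°
wrap2 = π + 2β = 153.5040°

wrap1=206.50_deg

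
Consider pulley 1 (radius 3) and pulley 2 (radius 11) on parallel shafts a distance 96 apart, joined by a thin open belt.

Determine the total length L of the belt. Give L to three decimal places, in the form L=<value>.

L=236.649

open belt: β = asin((r2−r1)/C) = asin(8/96) = 4.7802°
wrap1 = π − 2β = 170.4396°
wrap2 = π + 2β = 189.5604°
tangent length = C·cosβ = 95.6661
L = r1·wrap1 + r2·wrap2 + 2·C·cosβ = 3·2.9747 + 11·3.3085 + 2·95.6661 = 236.6494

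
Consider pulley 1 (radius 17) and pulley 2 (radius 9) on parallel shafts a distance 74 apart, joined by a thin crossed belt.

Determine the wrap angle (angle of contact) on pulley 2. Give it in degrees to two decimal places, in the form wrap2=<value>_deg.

crossed belt: β = asin((r1+r2)/C) = asin(26/74) = 20.5700°
wrap1 = wrap2 = π + 2β = 221.1400°

wrap2=221.14_deg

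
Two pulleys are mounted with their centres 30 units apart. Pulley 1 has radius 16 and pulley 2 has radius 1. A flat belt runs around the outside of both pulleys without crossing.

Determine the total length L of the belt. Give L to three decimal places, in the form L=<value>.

L=121.077

open belt: β = asin((r2−r1)/C) = asin(-15/30) = -30.0000°
wrap1 = π − 2β = 240.0000°
wrap2 = π + 2β = 120.0000°
tangent length = C·cosβ = 25.9808
L = r1·wrap1 + r2·wrap2 + 2·C·cosβ = 16·4.1888 + 1·2.0944 + 2·25.9808 = 121.0766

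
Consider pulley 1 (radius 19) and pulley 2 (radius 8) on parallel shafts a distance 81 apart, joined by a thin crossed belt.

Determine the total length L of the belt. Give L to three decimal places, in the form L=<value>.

L=255.909

crossed belt: β = asin((r1+r2)/C) = asin(27/81) = 19.4712°
wrap1 = wrap2 = π + 2β = 218.9424°
tangent length = C·cosβ = 76.3675
L = (r1+r2)·wrap + 2·C·cosβ = 27·3.8213 + 2·76.3675 = 255.9093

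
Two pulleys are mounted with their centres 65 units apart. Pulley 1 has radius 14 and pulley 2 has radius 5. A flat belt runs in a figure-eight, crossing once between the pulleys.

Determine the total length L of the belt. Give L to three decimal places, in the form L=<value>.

crossed belt: β = asin((r1+r2)/C) = asin(19/65) = 16.9962°
wrap1 = wrap2 = π + 2β = 213.9923°
tangent length = C·cosβ = 62.1611
L = (r1+r2)·wrap + 2·C·cosβ = 19·3.7349 + 2·62.1611 = 195.2847

L=195.285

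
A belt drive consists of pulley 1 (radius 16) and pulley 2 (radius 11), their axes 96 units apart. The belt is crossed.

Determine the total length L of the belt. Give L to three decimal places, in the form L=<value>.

crossed belt: β = asin((r1+r2)/C) = asin(27/96) = 16.3348°
wrap1 = wrap2 = π + 2β = 212.6696°
tangent length = C·cosβ = 92.1249
L = (r1+r2)·wrap + 2·C·cosβ = 27·3.7118 + 2·92.1249 = 284.4680

L=284.468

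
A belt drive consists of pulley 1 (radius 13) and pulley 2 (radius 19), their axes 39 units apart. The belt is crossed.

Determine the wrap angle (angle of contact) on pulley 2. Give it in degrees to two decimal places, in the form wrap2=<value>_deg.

crossed belt: β = asin((r1+r2)/C) = asin(32/39) = 55.1362°
wrap1 = wrap2 = π + 2β = 290.2723°

wrap2=290.27_deg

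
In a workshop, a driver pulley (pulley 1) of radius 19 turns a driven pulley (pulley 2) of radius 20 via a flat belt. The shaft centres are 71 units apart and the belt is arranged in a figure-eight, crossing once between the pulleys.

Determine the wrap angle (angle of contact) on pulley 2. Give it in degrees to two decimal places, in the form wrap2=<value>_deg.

crossed belt: β = asin((r1+r2)/C) = asin(39/71) = 33.3187°
wrap1 = wrap2 = π + 2β = 246.6374°

wrap2=246.64_deg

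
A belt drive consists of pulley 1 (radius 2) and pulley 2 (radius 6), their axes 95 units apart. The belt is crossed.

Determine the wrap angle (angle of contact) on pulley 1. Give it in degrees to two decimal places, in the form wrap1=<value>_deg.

wrap1=189.66_deg

crossed belt: β = asin((r1+r2)/C) = asin(8/95) = 4.8306°
wrap1 = wrap2 = π + 2β = 189.6613°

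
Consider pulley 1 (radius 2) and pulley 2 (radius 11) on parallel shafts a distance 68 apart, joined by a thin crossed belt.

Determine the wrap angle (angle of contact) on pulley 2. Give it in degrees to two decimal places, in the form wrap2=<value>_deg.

wrap2=202.04_deg

crossed belt: β = asin((r1+r2)/C) = asin(13/68) = 11.0214°
wrap1 = wrap2 = π + 2β = 202.0429°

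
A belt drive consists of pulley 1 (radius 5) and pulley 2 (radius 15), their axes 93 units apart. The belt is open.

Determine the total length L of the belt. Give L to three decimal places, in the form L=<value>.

L=249.908

open belt: β = asin((r2−r1)/C) = asin(10/93) = 6.1728°
wrap1 = π − 2β = 167.6545°
wrap2 = π + 2β = 192.3455°
tangent length = C·cosβ = 92.4608
L = r1·wrap1 + r2·wrap2 + 2·C·cosβ = 5·2.9261 + 15·3.3571 + 2·92.4608 = 249.9082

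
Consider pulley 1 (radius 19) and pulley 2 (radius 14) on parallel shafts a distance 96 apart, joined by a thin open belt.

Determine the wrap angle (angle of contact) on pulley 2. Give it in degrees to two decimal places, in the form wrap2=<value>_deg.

open belt: β = asin((r2−r1)/C) = asin(-5/96) = -2.9855°
wrap1 = π − 2β = 185.9710°
wrap2 = π + 2β = 174.0290°

wrap2=174.03_deg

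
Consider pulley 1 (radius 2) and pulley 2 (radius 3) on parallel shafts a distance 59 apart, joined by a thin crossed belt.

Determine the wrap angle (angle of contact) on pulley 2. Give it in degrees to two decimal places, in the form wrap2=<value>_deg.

crossed belt: β = asin((r1+r2)/C) = asin(5/59) = 4.8614°
wrap1 = wrap2 = π + 2β = 189.7228°

wrap2=189.72_deg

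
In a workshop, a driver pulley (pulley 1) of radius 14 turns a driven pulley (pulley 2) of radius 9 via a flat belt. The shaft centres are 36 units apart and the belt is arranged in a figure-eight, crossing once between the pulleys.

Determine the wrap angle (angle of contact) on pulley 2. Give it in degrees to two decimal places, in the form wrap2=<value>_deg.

crossed belt: β = asin((r1+r2)/C) = asin(23/36) = 39.7090°
wrap1 = wrap2 = π + 2β = 259.4180°

wrap2=259.42_deg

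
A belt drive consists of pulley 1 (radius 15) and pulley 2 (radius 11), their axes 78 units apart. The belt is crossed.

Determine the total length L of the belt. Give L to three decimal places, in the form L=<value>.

crossed belt: β = asin((r1+r2)/C) = asin(26/78) = 19.4712°
wrap1 = wrap2 = π + 2β = 218.9424°
tangent length = C·cosβ = 73.5391
L = (r1+r2)·wrap + 2·C·cosβ = 26·3.8213 + 2·73.5391 = 246.4311

L=246.431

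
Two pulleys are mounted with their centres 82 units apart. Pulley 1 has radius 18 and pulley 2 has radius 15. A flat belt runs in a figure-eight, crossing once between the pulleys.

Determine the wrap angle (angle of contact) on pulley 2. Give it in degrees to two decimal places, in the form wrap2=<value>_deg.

crossed belt: β = asin((r1+r2)/C) = asin(33/82) = 23.7307°
wrap1 = wrap2 = π + 2β = 227.4615°

wrap2=227.46_deg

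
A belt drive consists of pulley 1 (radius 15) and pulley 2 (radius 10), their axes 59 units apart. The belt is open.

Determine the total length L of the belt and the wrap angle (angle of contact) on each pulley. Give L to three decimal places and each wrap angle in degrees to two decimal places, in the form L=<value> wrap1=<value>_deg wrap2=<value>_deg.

L=196.964 wrap1=189.72_deg wrap2=170.28_deg

open belt: β = asin((r2−r1)/C) = asin(-5/59) = -4.8614°
wrap1 = π − 2β = 189.7228°
wrap2 = π + 2β = 170.2772°
tangent length = C·cosβ = 58.7878
L = r1·wrap1 + r2·wrap2 + 2·C·cosβ = 15·3.3113 + 10·2.9719 + 2·58.7878 = 196.9638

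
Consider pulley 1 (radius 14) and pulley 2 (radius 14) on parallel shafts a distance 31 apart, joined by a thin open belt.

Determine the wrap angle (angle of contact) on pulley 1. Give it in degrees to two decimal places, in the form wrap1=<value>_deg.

open belt: β = asin((r2−r1)/C) = asin(0/31) = 0.0000°
wrap1 = π − 2β = 180.0000°
wrap2 = π + 2β = 180.0000°

wrap1=180.00_deg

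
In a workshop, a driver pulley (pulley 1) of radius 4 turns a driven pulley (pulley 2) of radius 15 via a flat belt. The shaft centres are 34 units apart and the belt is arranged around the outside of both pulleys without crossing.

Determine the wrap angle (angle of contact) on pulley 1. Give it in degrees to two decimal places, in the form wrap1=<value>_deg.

open belt: β = asin((r2−r1)/C) = asin(11/34) = 18.8765°
wrap1 = π − 2β = 142.2470°
wrap2 = π + 2β = 217.7530°

wrap1=142.25_deg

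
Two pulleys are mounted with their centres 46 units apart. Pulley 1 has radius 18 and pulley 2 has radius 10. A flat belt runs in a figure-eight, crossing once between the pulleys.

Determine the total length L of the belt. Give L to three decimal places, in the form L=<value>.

crossed belt: β = asin((r1+r2)/C) = asin(28/46) = 37.4952°
wrap1 = wrap2 = π + 2β = 254.9905°
tangent length = C·cosβ = 36.4966
L = (r1+r2)·wrap + 2·C·cosβ = 28·4.4504 + 2·36.4966 = 197.6050

L=197.605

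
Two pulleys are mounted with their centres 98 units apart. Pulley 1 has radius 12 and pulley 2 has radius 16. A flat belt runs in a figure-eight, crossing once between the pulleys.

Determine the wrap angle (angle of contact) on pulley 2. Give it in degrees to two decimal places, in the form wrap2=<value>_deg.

wrap2=213.20_deg

crossed belt: β = asin((r1+r2)/C) = asin(28/98) = 16.6015°
wrap1 = wrap2 = π + 2β = 213.2031°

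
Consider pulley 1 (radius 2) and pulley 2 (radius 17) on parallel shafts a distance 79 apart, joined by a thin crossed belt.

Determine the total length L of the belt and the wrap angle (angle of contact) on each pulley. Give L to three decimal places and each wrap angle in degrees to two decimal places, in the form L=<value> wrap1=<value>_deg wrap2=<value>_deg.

L=222.282 wrap1=207.83_deg wrap2=207.83_deg

crossed belt: β = asin((r1+r2)/C) = asin(19/79) = 13.9164°
wrap1 = wrap2 = π + 2β = 207.8329°
tangent length = C·cosβ = 76.6812
L = (r1+r2)·wrap + 2·C·cosβ = 19·3.6274 + 2·76.6812 = 222.2823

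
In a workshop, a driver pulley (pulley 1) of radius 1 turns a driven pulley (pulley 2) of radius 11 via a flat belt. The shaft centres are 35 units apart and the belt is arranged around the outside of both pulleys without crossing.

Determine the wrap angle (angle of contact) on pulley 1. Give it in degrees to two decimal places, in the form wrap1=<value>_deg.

wrap1=146.80_deg

open belt: β = asin((r2−r1)/C) = asin(10/35) = 16.6015°
wrap1 = π − 2β = 146.7969°
wrap2 = π + 2β = 213.2031°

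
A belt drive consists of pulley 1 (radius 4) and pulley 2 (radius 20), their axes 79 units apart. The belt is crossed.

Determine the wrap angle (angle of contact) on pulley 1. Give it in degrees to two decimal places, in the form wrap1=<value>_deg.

wrap1=215.37_deg

crossed belt: β = asin((r1+r2)/C) = asin(24/79) = 17.6858°
wrap1 = wrap2 = π + 2β = 215.3717°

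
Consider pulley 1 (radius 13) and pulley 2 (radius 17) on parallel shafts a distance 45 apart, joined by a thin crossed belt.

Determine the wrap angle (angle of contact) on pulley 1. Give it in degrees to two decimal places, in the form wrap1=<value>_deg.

wrap1=263.62_deg

crossed belt: β = asin((r1+r2)/C) = asin(30/45) = 41.8103°
wrap1 = wrap2 = π + 2β = 263.6206°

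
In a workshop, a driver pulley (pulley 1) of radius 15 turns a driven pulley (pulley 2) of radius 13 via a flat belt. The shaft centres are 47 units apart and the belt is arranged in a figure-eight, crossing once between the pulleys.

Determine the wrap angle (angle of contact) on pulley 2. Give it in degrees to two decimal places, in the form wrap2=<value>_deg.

crossed belt: β = asin((r1+r2)/C) = asin(28/47) = 36.5657°
wrap1 = wrap2 = π + 2β = 253.1315°

wrap2=253.13_deg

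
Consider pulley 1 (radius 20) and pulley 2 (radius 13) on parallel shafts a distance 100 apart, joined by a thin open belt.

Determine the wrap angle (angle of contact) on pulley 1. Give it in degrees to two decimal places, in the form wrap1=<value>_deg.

open belt: β = asin((r2−r1)/C) = asin(-7/100) = -4.0140°
wrap1 = π − 2β = 188.0280°
wrap2 = π + 2β = 171.9720°

wrap1=188.03_deg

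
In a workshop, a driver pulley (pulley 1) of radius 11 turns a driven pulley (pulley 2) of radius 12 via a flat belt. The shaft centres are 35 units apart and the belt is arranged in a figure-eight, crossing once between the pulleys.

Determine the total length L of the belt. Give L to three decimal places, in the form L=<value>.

L=158.003

crossed belt: β = asin((r1+r2)/C) = asin(23/35) = 41.0823°
wrap1 = wrap2 = π + 2β = 262.1647°
tangent length = C·cosβ = 26.3818
L = (r1+r2)·wrap + 2·C·cosβ = 23·4.5756 + 2·26.3818 = 158.0033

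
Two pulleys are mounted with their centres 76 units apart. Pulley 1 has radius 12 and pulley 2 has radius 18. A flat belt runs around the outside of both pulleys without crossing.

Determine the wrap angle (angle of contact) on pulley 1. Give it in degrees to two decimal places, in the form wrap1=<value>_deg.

open belt: β = asin((r2−r1)/C) = asin(6/76) = 4.5281°
wrap1 = π − 2β = 170.9439°
wrap2 = π + 2β = 189.0561°

wrap1=170.94_deg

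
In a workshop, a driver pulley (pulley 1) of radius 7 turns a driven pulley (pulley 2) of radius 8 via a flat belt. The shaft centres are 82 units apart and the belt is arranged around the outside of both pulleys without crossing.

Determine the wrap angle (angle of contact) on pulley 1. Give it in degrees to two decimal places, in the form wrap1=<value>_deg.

open belt: β = asin((r2−r1)/C) = asin(1/82) = 0.6987°
wrap1 = π − 2β = 178.6025°
wrap2 = π + 2β = 181.3975°

wrap1=178.60_deg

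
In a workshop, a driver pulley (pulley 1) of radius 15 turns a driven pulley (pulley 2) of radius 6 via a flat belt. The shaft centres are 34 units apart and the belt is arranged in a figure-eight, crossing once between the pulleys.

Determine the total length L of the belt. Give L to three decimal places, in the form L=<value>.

crossed belt: β = asin((r1+r2)/C) = asin(21/34) = 38.1445°
wrap1 = wrap2 = π + 2β = 256.2890°
tangent length = C·cosβ = 26.7395
L = (r1+r2)·wrap + 2·C·cosβ = 21·4.4731 + 2·26.7395 = 147.4138

L=147.414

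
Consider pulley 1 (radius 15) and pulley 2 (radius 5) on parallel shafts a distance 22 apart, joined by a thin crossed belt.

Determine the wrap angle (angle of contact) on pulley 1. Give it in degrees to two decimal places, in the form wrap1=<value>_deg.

wrap1=310.76_deg

crossed belt: β = asin((r1+r2)/C) = asin(20/22) = 65.3800°
wrap1 = wrap2 = π + 2β = 310.7600°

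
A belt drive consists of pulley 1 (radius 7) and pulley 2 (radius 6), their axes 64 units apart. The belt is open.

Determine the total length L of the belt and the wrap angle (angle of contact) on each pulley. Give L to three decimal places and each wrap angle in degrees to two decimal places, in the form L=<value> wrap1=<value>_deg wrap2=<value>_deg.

L=168.856 wrap1=181.79_deg wrap2=178.21_deg

open belt: β = asin((r2−r1)/C) = asin(-1/64) = -0.8953°
wrap1 = π − 2β = 181.7906°
wrap2 = π + 2β = 178.2094°
tangent length = C·cosβ = 63.9922
L = r1·wrap1 + r2·wrap2 + 2·C·cosβ = 7·3.1728 + 6·3.1103 + 2·63.9922 = 168.8563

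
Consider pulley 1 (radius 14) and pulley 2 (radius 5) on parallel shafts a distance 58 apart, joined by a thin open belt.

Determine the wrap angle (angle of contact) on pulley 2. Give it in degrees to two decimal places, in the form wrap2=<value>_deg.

wrap2=162.15_deg

open belt: β = asin((r2−r1)/C) = asin(-9/58) = -8.9268°
wrap1 = π − 2β = 197.8536°
wrap2 = π + 2β = 162.1464°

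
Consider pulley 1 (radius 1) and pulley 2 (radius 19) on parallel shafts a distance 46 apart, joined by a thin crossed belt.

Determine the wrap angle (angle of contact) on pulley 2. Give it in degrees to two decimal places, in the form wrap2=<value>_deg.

crossed belt: β = asin((r1+r2)/C) = asin(20/46) = 25.7715°
wrap1 = wrap2 = π + 2β = 231.5429°

wrap2=231.54_deg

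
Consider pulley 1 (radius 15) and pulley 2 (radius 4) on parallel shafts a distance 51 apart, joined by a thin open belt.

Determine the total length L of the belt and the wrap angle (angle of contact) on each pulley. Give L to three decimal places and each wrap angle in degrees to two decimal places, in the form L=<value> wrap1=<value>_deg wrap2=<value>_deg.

open belt: β = asin((r2−r1)/C) = asin(-11/51) = -12.4558°
wrap1 = π − 2β = 204.9116°
wrap2 = π + 2β = 155.0884°
tangent length = C·cosβ = 49.7996
L = r1·wrap1 + r2·wrap2 + 2·C·cosβ = 15·3.5764 + 4·2.7068 + 2·49.7996 = 164.0721

L=164.072 wrap1=204.91_deg wrap2=155.09_deg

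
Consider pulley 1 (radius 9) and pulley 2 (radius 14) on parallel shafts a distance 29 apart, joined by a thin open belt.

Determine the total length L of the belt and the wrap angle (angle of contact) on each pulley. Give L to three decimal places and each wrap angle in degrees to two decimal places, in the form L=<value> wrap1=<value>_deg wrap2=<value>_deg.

L=131.121 wrap1=160.14_deg wrap2=199.86_deg

open belt: β = asin((r2−r1)/C) = asin(5/29) = 9.9282°
wrap1 = π − 2β = 160.1436°
wrap2 = π + 2β = 199.8564°
tangent length = C·cosβ = 28.5657
L = r1·wrap1 + r2·wrap2 + 2·C·cosβ = 9·2.7950 + 14·3.4882 + 2·28.5657 = 131.1209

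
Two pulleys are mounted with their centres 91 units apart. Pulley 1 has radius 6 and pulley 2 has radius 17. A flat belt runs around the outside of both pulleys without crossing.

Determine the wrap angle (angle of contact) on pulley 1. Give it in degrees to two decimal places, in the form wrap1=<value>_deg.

wrap1=166.11_deg

open belt: β = asin((r2−r1)/C) = asin(11/91) = 6.9428°
wrap1 = π − 2β = 166.1143°
wrap2 = π + 2β = 193.8857°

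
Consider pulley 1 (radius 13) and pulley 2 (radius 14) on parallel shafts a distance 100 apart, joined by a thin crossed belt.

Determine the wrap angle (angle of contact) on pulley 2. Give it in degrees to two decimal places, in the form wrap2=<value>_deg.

crossed belt: β = asin((r1+r2)/C) = asin(27/100) = 15.6643°
wrap1 = wrap2 = π + 2β = 211.3285°

wrap2=211.33_deg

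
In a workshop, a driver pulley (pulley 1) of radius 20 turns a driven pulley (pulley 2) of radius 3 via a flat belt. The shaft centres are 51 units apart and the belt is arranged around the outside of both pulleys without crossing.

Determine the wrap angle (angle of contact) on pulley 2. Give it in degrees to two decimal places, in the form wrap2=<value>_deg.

open belt: β = asin((r2−r1)/C) = asin(-17/51) = -19.4712°
wrap1 = π − 2β = 218.9424°
wrap2 = π + 2β = 141.0576°

wrap2=141.06_deg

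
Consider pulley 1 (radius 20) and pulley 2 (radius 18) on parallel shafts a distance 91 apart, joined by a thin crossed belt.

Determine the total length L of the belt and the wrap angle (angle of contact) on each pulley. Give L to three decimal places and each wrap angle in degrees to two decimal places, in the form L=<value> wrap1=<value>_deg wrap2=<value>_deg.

crossed belt: β = asin((r1+r2)/C) = asin(38/91) = 24.6820°
wrap1 = wrap2 = π + 2β = 229.3641°
tangent length = C·cosβ = 82.6862
L = (r1+r2)·wrap + 2·C·cosβ = 38·4.0032 + 2·82.6862 = 317.4923

L=317.492 wrap1=229.36_deg wrap2=229.36_deg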